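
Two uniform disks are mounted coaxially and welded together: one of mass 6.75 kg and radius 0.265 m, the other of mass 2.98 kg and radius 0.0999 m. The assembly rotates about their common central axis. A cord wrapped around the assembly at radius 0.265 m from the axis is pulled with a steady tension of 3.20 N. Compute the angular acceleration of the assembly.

I = ½M₁R₁² + ½M₂R₂² = ½(6.75)(0.265)² + ½(2.98)(0.0999)² = 0.2519 kg·m².
τ = F r = (3.20)(0.265) = 0.8480 N·m.
α = τ/I = 0.8480/0.2519 = 3.367 rad/s².

α ≈ 3.37 rad/s²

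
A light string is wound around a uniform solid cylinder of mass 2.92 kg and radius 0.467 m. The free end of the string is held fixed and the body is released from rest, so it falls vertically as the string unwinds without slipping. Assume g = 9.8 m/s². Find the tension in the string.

T ≈ 9.54 N

Translation: Mg − T = Ma. Rotation about the center: TR = Iα with I = ½MR².
With a = αR: T = (I/R²)a = (1/2)M a, so Mg = (1 + 0.5000)Ma.
a = g/(1 + 0.5000) = 9.8/1.500 = 6.533 m/s².
T = 0.5000·M·a = (0.5000)(2.92)(6.533) = 9.539 N.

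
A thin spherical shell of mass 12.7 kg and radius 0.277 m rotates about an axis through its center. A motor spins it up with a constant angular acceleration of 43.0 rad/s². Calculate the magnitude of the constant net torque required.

τ ≈ 27.9 N·m

I = (2/3)MR² = (2/3)(12.7)(0.277)² = 0.6496 kg·m².
τ = Iα = (0.6496)(43.00) = 27.93 N·m.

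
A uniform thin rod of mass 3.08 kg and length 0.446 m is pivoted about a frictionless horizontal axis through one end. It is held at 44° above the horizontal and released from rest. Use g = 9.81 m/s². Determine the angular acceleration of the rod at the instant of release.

About the pivot, I = (1/3)ML² = (1/3)(3.08)(0.446)² = 0.2042 kg·m².
The weight acts at the center, a distance L/2 = 0.2230 m from the pivot; τ = Mg(L/2) cos 44° = 4.847 N·m.
α = τ/I = 4.847/0.2042 = 23.73 rad/s².

α ≈ 23.7 rad/s²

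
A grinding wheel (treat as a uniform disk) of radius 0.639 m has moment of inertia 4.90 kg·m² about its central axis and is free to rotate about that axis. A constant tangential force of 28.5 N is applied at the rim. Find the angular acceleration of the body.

τ = F R = (28.5)(0.639) = 18.21 N·m.
From τ = Iα: α = 18.21/4.900 = 3.717 rad/s².

α ≈ 3.72 rad/s²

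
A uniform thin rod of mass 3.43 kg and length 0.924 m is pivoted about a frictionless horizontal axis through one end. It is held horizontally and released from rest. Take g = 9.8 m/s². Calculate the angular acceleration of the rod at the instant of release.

About the pivot, I = (1/3)ML² = (1/3)(3.43)(0.924)² = 0.9762 kg·m².
The weight acts at the center, a distance L/2 = 0.4620 m from the pivot; τ = Mg(L/2) = 15.53 N·m.
α = τ/I = 15.53/0.9762 = 15.91 rad/s².
(Equivalently α = (3g/(2L)) = 15.91 rad/s².)

α ≈ 15.9 rad/s²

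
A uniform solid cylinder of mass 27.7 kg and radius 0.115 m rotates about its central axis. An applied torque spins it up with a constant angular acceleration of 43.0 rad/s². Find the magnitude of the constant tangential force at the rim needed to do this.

I = ½MR² = (1/2)(27.7)(0.115)² = 0.1832 kg·m².
The required torque is τ = Iα = (0.1832)(43.00) = 7.876 N·m.
A tangential force at the rim gives τ = FR, so F = τ/R = 7.876/0.115 = 68.49 N.

F ≈ 68.5 N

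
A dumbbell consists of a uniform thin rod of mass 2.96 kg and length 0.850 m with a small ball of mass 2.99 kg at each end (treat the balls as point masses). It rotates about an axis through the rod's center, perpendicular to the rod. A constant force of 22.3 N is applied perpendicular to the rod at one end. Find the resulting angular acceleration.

I_rod = (1/12)ML² = (1/12)(2.96)(0.850)² = 0.1782 kg·m².
I_balls = 2·m·(L/2)² = 2(2.99)(0.4250)² = 1.080 kg·m².
Total I = 1.258 kg·m².
τ = F·(L/2) = (22.3)(0.425) = 9.478 N·m.
α = τ/I = 9.478/1.258 = 7.532 rad/s².

α ≈ 7.53 rad/s²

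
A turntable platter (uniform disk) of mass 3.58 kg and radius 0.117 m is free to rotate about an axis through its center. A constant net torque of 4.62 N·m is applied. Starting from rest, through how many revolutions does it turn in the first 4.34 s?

I = ½MR² = (1/2)(3.58)(0.117)² = 0.02450 kg·m².
α = τ/I = 4.62/0.02450 = 188.5 rad/s².
θ = ½αt² = ½(188.5)(4.34)² = 1776 rad.
Revolutions = θ/(2π) = 282.6.

≈ 283 revolutions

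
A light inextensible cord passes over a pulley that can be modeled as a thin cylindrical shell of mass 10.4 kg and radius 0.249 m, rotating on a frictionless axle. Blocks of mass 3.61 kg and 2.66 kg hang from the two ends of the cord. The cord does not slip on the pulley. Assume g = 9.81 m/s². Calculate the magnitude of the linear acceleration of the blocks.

I = MR² = (10.4)(0.249)² = 0.6448 kg·m².
Heavier block: m₁g − T₁ = m₁a. Lighter block: T₂ − m₂g = m₂a.
Pulley: (T₁ − T₂)R = Iα = I(a/R), so T₁ − T₂ = (I/R²)a = 1·M_p a = 10.40·a.
Adding the three: (m₁ − m₂)g = (m₁ + m₂ + 10.40)a, so a = (3.61 − 2.66)(9.81)/(3.61 + 2.66 + 10.40) = 0.5591 m/s².

a ≈ 0.559 m/s²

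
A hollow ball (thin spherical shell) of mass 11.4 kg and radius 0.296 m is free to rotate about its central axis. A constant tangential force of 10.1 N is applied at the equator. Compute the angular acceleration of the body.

α ≈ 4.49 rad/s²

I = (2/3)MR² = (2/3)(11.4)(0.296)² = 0.6659 kg·m².
τ = F R = (10.1)(0.296) = 2.990 N·m.
Newton's second law for rotation, τ = Iα, gives α = τ/I = 2.990/0.6659 = 4.490 rad/s².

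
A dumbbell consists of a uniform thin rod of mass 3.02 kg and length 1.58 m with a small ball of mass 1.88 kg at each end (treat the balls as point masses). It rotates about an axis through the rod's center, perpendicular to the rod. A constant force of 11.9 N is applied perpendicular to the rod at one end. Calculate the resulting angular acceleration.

α ≈ 3.16 rad/s²

I_rod = (1/12)ML² = (1/12)(3.02)(1.58)² = 0.6283 kg·m².
I_balls = 2·m·(L/2)² = 2(1.88)(0.7900)² = 2.347 kg·m².
Total I = 2.975 kg·m².
τ = F·(L/2) = (11.9)(0.790) = 9.401 N·m.
α = τ/I = 9.401/2.975 = 3.160 rad/s².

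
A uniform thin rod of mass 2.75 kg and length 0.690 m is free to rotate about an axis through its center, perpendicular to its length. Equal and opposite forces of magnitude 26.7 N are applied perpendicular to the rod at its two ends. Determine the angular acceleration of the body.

I = (1/12)ML² = (1/12)(2.75)(0.690)² = 0.1091 kg·m².
The couple gives τ = F·(L/2) + F·(L/2) = F L = (26.7)(0.690) = 18.42 N·m.
Newton's second law for rotation, τ = Iα, gives α = τ/I = 18.42/0.1091 = 168.9 rad/s².

α ≈ 169 rad/s²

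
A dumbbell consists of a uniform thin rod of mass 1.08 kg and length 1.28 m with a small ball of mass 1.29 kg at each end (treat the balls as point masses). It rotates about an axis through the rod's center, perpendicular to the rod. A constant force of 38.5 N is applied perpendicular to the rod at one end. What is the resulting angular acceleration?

α ≈ 20.5 rad/s²

I_rod = (1/12)ML² = (1/12)(1.08)(1.28)² = 0.1475 kg·m².
I_balls = 2·m·(L/2)² = 2(1.29)(0.6400)² = 1.057 kg·m².
Total I = 1.204 kg·m².
τ = F·(L/2) = (38.5)(0.640) = 24.64 N·m.
α = τ/I = 24.64/1.204 = 20.46 rad/s².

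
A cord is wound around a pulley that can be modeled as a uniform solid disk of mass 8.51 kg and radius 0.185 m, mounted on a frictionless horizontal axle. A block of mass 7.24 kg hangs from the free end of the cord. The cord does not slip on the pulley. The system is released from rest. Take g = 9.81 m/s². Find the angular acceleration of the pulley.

I = ½MR² = (1/2)(8.51)(0.185)² = 0.1456 kg·m².
Block: mg − T = ma. Pulley: TR = Iα. No-slip: a = αR, so T = (I/R²)a = 4.255·a.
Then mg = (m + 4.255)a, so a = (7.24)(9.81)/(7.24 + 4.255) = 6.179 m/s².
α = a/R = 6.179/0.185 = 33.40 rad/s².

α ≈ 33.4 rad/s²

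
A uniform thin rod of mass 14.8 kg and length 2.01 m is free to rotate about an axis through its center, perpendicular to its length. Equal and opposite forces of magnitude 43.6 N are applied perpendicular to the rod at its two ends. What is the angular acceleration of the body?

I = (1/12)ML² = (1/12)(14.8)(2.01)² = 4.983 kg·m².
The couple gives τ = F·(L/2) + F·(L/2) = F L = (43.6)(2.01) = 87.64 N·m.
Newton's second law for rotation, τ = Iα, gives α = τ/I = 87.64/4.983 = 17.59 rad/s².

α ≈ 17.6 rad/s²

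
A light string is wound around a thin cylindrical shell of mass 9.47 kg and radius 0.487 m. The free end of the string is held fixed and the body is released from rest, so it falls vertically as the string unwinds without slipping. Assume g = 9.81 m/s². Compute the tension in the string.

T ≈ 46.5 N

Translation: Mg − T = Ma. Rotation about the center: TR = Iα with I = MR².
With a = αR: T = (I/R²)a = M a, so Mg = (1 + 1.000)Ma.
a = g/(1 + 1.000) = 9.81/2.000 = 4.905 m/s².
T = 1.000·M·a = (1.000)(9.47)(4.905) = 46.45 N.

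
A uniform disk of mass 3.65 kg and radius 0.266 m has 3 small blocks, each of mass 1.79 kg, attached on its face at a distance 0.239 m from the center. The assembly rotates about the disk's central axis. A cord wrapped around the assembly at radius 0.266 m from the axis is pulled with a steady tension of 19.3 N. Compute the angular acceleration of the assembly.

I_disk = ½MR² = ½(3.65)(0.266)² = 0.1291 kg·m².
I_blocks = 3·m·r² = 3(1.79)(0.239)² = 0.3067 kg·m².
Total I = 0.4359 kg·m².
τ = F r = (19.3)(0.266) = 5.134 N·m.
α = τ/I = 5.134/0.4359 = 11.78 rad/s².

α ≈ 11.8 rad/s²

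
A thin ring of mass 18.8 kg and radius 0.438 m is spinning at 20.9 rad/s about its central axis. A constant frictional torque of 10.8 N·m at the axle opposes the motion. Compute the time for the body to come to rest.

I = MR² = (18.8)(0.438)² = 3.607 kg·m².
The net torque has magnitude 10.8 N·m, opposing ω.
|α| = τ/I = 10.80/3.607 = 2.994 rad/s² (deceleration).
0 = ω₀ − |α|t ⇒ t = ω₀/|α| = 20.9/2.994 = 6.980 s.

t ≈ 6.98 s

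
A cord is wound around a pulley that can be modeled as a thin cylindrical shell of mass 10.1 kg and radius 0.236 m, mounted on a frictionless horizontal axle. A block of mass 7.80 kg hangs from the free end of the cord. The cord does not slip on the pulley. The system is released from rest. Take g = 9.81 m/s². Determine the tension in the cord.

T ≈ 43.2 N

I = MR² = (10.1)(0.236)² = 0.5625 kg·m².
Block: mg − T = ma. Pulley: TR = Iα. No-slip: a = αR, so T = (I/R²)a = 10.10·a.
Then mg = (m + 10.10)a, so a = (7.80)(9.81)/(7.80 + 10.10) = 4.275 m/s².
T = 10.10·a = 43.17 N.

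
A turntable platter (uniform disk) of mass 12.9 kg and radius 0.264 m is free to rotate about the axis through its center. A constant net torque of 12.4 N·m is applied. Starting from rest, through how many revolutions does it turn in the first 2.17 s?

I = ½MR² = (1/2)(12.9)(0.264)² = 0.4495 kg·m².
α = τ/I = 12.4/0.4495 = 27.58 rad/s².
θ = ½αt² = ½(27.58)(2.17)² = 64.94 rad.
Revolutions = θ/(2π) = 10.34.

≈ 10.3 revolutions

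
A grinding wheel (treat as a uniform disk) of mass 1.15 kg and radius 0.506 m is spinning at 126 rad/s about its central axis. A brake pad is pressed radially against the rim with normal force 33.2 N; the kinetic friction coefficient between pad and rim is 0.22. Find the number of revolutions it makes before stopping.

≈ 50.3 revolutions

I = ½MR² = (1/2)(1.15)(0.506)² = 0.1472 kg·m².
Friction force f = μN = (0.22)(33.2) = 7.304 N at the rim; torque magnitude τ = fR = 3.696 N·m, opposing ω.
|α| = τ/I = 3.696/0.1472 = 25.10 rad/s² (deceleration).
ω² = ω₀² − 2|α|θ with ω = 0 ⇒ θ = ω₀²/(2|α|) = 316.2 rad = 50.33 rev.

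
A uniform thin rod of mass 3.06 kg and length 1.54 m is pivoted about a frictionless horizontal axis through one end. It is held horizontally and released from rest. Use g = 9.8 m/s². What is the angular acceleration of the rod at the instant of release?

α ≈ 9.55 rad/s²

About the pivot, I = (1/3)ML² = (1/3)(3.06)(1.54)² = 2.419 kg·m².
The weight acts at the center, a distance L/2 = 0.7700 m from the pivot; τ = Mg(L/2) = 23.09 N·m.
α = τ/I = 23.09/2.419 = 9.545 rad/s².
(Equivalently α = (3g/(2L)) = 9.545 rad/s².)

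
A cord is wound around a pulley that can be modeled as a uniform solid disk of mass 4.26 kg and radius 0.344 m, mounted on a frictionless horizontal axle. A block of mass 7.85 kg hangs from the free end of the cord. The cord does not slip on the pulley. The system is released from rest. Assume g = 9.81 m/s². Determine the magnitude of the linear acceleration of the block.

I = ½MR² = (1/2)(4.26)(0.344)² = 0.2521 kg·m².
Block: mg − T = ma. Pulley: TR = Iα. No-slip: a = αR, so T = (I/R²)a = 2.130·a.
Then mg = (m + 2.130)a, so a = (7.85)(9.81)/(7.85 + 2.130) = 7.716 m/s².

a ≈ 7.72 m/s²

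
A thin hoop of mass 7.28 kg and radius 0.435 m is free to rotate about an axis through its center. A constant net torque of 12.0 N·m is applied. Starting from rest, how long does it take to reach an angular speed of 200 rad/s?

I = MR² = (7.28)(0.435)² = 1.378 kg·m².
α = τ/I = 12.0/1.378 = 8.711 rad/s².
ω = αt ⇒ t = ω/α = 200/8.711 = 22.96 s.

t ≈ 23.0 s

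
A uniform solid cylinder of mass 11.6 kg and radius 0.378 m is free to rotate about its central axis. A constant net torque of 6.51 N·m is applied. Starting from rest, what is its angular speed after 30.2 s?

ω ≈ 237 rad/s

I = ½MR² = (1/2)(11.6)(0.378)² = 0.8287 kg·m².
α = τ/I = 6.51/0.8287 = 7.855 rad/s².
ω = ω₀ + αt = 0 + (7.855)(30.2) = 237.2 rad/s.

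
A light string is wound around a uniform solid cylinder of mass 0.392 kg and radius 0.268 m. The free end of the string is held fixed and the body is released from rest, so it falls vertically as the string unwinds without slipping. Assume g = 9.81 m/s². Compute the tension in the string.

Translation: Mg − T = Ma. Rotation about the center: TR = Iα with I = ½MR².
With a = αR: T = (I/R²)a = (1/2)M a, so Mg = (1 + 0.5000)Ma.
a = g/(1 + 0.5000) = 9.81/1.500 = 6.540 m/s².
T = 0.5000·M·a = (0.5000)(0.392)(6.540) = 1.282 N.

T ≈ 1.28 N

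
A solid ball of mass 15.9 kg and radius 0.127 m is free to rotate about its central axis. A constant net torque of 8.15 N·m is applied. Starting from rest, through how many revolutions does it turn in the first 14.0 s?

≈ 1240 revolutions

I = (2/5)MR² = (2/5)(15.9)(0.127)² = 0.1026 kg·m².
α = τ/I = 8.15/0.1026 = 79.45 rad/s².
θ = ½αt² = ½(79.45)(14.0)² = 7786 rad.
Revolutions = θ/(2π) = 1239.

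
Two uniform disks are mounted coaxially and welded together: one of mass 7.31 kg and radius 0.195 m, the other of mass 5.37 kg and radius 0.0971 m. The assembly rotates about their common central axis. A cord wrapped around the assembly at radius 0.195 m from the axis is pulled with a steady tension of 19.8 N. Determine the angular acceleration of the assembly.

I = ½M₁R₁² + ½M₂R₂² = ½(7.31)(0.195)² + ½(5.37)(0.0971)² = 0.1643 kg·m².
τ = F r = (19.8)(0.195) = 3.861 N·m.
α = τ/I = 3.861/0.1643 = 23.50 rad/s².

α ≈ 23.5 rad/s²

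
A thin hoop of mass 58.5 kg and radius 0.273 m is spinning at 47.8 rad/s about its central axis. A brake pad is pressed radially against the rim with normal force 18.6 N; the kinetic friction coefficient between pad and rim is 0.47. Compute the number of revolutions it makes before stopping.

I = MR² = (58.5)(0.273)² = 4.360 kg·m².
Friction force f = μN = (0.47)(18.6) = 8.742 N at the rim; torque magnitude τ = fR = 2.387 N·m, opposing ω.
|α| = τ/I = 2.387/4.360 = 0.5474 rad/s² (deceleration).
ω² = ω₀² − 2|α|θ with ω = 0 ⇒ θ = ω₀²/(2|α|) = 2087 rad = 332.2 rev.

≈ 332 revolutions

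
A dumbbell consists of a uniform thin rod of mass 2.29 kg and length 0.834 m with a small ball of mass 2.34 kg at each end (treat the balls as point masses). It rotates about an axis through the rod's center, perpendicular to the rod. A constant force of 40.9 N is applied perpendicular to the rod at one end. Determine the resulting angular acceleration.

I_rod = (1/12)ML² = (1/12)(2.29)(0.834)² = 0.1327 kg·m².
I_balls = 2·m·(L/2)² = 2(2.34)(0.4170)² = 0.8138 kg·m².
Total I = 0.9465 kg·m².
τ = F·(L/2) = (40.9)(0.417) = 17.06 N·m.
α = τ/I = 17.06/0.9465 = 18.02 rad/s².

α ≈ 18.0 rad/s²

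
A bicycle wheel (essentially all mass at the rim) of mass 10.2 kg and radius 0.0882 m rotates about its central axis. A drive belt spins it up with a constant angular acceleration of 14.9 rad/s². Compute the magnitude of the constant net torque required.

I = MR² = (10.2)(0.0882)² = 0.07935 kg·m².
τ = Iα = (0.07935)(14.90) = 1.182 N·m.

τ ≈ 1.18 N·m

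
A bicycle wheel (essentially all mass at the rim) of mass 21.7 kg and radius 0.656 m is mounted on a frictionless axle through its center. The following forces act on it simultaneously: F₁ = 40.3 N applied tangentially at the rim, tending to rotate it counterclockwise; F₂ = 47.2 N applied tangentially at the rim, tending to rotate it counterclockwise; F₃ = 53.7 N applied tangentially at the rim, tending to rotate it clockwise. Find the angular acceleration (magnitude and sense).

I = MR² = (21.7)(0.656)² = 9.338 kg·m².
Taking counterclockwise as positive: τ₁ = +(40.3)(0.656) = +26.44 N·m; τ₂ = +(47.2)(0.656) = +30.96 N·m; τ₃ = −(53.7)(0.656) = −35.23 N·m.
Net torque τ = 22.17 N·m.
α = τ/I = 22.17/9.338 = 2.374 rad/s².

α ≈ 2.37 rad/s², counterclockwise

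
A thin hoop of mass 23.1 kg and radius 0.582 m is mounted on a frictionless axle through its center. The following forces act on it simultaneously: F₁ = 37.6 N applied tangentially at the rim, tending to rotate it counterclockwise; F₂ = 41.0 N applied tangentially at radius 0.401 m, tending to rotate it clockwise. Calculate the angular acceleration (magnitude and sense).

α ≈ 0.696 rad/s², counterclockwise

I = MR² = (23.1)(0.582)² = 7.825 kg·m².
Taking counterclockwise as positive: τ₁ = +(37.6)(0.582) = +21.88 N·m; τ₂ = −(41.0)(0.401) = −16.44 N·m.
Net torque τ = 5.442 N·m.
α = τ/I = 5.442/7.825 = 0.6955 rad/s².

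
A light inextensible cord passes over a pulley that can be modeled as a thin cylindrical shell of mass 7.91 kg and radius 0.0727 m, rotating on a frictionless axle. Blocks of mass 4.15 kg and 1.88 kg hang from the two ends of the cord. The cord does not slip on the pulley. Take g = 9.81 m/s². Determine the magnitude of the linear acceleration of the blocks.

a ≈ 1.60 m/s²

I = MR² = (7.91)(0.0727)² = 0.04181 kg·m².
Heavier block: m₁g − T₁ = m₁a. Lighter block: T₂ − m₂g = m₂a.
Pulley: (T₁ − T₂)R = Iα = I(a/R), so T₁ − T₂ = (I/R²)a = 1·M_p a = 7.910·a.
Adding the three: (m₁ − m₂)g = (m₁ + m₂ + 7.910)a, so a = (4.15 − 1.88)(9.81)/(4.15 + 1.88 + 7.910) = 1.597 m/s².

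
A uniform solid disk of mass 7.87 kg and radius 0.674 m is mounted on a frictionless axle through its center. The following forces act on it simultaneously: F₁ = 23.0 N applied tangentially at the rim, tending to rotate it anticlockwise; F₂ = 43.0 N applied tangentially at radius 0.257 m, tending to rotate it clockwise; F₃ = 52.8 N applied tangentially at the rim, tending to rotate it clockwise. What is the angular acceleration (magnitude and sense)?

α ≈ 17.4 rad/s², clockwise

I = ½MR² = (1/2)(7.87)(0.674)² = 1.788 kg·m².
Taking anticlockwise as positive: τ₁ = +(23.0)(0.674) = +15.50 N·m; τ₂ = −(43.0)(0.257) = −11.05 N·m; τ₃ = −(52.8)(0.674) = −35.59 N·m.
Net torque τ = -31.14 N·m.
α = τ/I = -31.14/1.788 = -17.42 rad/s².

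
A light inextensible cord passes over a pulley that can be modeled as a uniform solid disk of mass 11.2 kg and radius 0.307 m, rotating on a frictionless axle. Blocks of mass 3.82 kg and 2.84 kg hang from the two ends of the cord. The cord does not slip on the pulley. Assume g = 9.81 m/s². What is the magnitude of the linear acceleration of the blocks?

I = ½MR² = (1/2)(11.2)(0.307)² = 0.5278 kg·m².
Heavier block: m₁g − T₁ = m₁a. Lighter block: T₂ − m₂g = m₂a.
Pulley: (T₁ − T₂)R = Iα = I(a/R), so T₁ − T₂ = (I/R²)a = (1/2)M_p a = 5.600·a.
Adding the three: (m₁ − m₂)g = (m₁ + m₂ + 5.600)a, so a = (3.82 − 2.84)(9.81)/(3.82 + 2.84 + 5.600) = 0.7842 m/s².

a ≈ 0.784 m/s²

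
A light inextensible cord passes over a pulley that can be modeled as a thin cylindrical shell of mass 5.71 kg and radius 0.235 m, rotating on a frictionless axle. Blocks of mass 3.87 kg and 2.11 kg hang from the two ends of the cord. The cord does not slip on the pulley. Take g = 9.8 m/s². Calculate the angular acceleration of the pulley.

α ≈ 6.28 rad/s²

I = MR² = (5.71)(0.235)² = 0.3153 kg·m².
Heavier block: m₁g − T₁ = m₁a. Lighter block: T₂ − m₂g = m₂a.
Pulley: (T₁ − T₂)R = Iα = I(a/R), so T₁ − T₂ = (I/R²)a = 1·M_p a = 5.710·a.
Adding the three: (m₁ − m₂)g = (m₁ + m₂ + 5.710)a, so a = (3.87 − 2.11)(9.8)/(3.87 + 2.11 + 5.710) = 1.475 m/s².
α = a/R = 1.475/0.235 = 6.279 rad/s².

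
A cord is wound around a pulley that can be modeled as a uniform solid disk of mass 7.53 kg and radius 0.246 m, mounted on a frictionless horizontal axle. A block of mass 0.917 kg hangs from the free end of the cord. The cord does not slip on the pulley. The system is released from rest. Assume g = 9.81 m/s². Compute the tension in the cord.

I = ½MR² = (1/2)(7.53)(0.246)² = 0.2278 kg·m².
Block: mg − T = ma. Pulley: TR = Iα. No-slip: a = αR, so T = (I/R²)a = 3.765·a.
Then mg = (m + 3.765)a, so a = (0.917)(9.81)/(0.917 + 3.765) = 1.921 m/s².
T = 3.765·a = 7.234 N.

T ≈ 7.23 N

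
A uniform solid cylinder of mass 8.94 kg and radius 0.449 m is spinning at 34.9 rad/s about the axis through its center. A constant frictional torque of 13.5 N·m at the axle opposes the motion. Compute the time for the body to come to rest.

t ≈ 2.33 s

I = ½MR² = (1/2)(8.94)(0.449)² = 0.9012 kg·m².
The net torque has magnitude 13.5 N·m, opposing ω.
|α| = τ/I = 13.50/0.9012 = 14.98 rad/s² (deceleration).
0 = ω₀ − |α|t ⇒ t = ω₀/|α| = 34.9/14.98 = 2.330 s.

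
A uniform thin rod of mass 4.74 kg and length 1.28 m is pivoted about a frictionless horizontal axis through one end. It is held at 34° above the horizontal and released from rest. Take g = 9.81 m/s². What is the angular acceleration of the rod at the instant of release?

About the pivot, I = (1/3)ML² = (1/3)(4.74)(1.28)² = 2.589 kg·m².
The weight acts at the center, a distance L/2 = 0.6400 m from the pivot; τ = Mg(L/2) cos 34° = 24.67 N·m.
α = τ/I = 24.67/2.589 = 9.531 rad/s².

α ≈ 9.53 rad/s²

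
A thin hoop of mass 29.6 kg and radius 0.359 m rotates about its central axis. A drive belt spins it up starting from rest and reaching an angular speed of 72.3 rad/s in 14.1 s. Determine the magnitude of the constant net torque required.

τ ≈ 19.6 N·m

I = MR² = (29.6)(0.359)² = 3.815 kg·m².
α = Δω/Δt = (72.3 − 0)/14.1 = 5.128 rad/s².
τ = Iα = (3.815)(5.128) = 19.56 N·m.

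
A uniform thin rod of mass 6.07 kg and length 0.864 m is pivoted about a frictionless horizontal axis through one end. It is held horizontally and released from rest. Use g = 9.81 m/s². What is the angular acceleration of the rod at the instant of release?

About the pivot, I = (1/3)ML² = (1/3)(6.07)(0.864)² = 1.510 kg·m².
The weight acts at the center, a distance L/2 = 0.4320 m from the pivot; τ = Mg(L/2) = 25.72 N·m.
α = τ/I = 25.72/1.510 = 17.03 rad/s².

α ≈ 17.0 rad/s²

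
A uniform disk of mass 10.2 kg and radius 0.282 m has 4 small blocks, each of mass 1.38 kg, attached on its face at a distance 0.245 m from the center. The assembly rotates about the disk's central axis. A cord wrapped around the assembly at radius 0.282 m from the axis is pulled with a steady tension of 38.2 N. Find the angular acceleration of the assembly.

α ≈ 14.6 rad/s²

I_disk = ½MR² = ½(10.2)(0.282)² = 0.4056 kg·m².
I_blocks = 4·m·r² = 4(1.38)(0.245)² = 0.3313 kg·m².
Total I = 0.7369 kg·m².
τ = F r = (38.2)(0.282) = 10.77 N·m.
α = τ/I = 10.77/0.7369 = 14.62 rad/s².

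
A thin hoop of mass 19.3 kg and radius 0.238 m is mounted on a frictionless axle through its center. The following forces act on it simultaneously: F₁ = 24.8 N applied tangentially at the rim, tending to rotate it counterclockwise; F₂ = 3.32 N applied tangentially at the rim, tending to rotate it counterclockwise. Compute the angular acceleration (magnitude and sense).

α ≈ 6.12 rad/s², counterclockwise

I = MR² = (19.3)(0.238)² = 1.093 kg·m².
Taking counterclockwise as positive: τ₁ = +(24.8)(0.238) = +5.902 N·m; τ₂ = +(3.32)(0.238) = +0.7902 N·m.
Net torque τ = 6.693 N·m.
α = τ/I = 6.693/1.093 = 6.122 rad/s².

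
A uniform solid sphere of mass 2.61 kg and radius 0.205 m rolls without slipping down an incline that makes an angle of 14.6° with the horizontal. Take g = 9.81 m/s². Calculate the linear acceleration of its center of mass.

a ≈ 1.77 m/s²

Translation along the incline: Mg sinθ − f = Ma.
Rotation about the center: fR = Iα with I = (2/5)MR². No-slip gives a = αR, so f = (I/R²)a = (2/5)M a.
Substituting: Mg sinθ = (1 + 0.4000)Ma, so a = g sinθ/(1 + 0.4000) = (9.81) sin 14.6° / 1.400 = 1.766 m/s².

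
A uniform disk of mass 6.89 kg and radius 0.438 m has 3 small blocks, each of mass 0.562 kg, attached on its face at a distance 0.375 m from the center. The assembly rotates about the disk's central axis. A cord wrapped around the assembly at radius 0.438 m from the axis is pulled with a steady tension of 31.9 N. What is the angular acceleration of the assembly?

α ≈ 15.6 rad/s²

I_disk = ½MR² = ½(6.89)(0.438)² = 0.6609 kg·m².
I_blocks = 3·m·r² = 3(0.562)(0.375)² = 0.2371 kg·m².
Total I = 0.8980 kg·m².
τ = F r = (31.9)(0.438) = 13.97 N·m.
α = τ/I = 13.97/0.8980 = 15.56 rad/s².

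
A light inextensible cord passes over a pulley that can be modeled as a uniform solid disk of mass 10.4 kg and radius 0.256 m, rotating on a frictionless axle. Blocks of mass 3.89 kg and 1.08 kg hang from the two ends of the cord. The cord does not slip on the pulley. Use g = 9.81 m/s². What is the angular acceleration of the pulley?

I = ½MR² = (1/2)(10.4)(0.256)² = 0.3408 kg·m².
Heavier block: m₁g − T₁ = m₁a. Lighter block: T₂ − m₂g = m₂a.
Pulley: (T₁ − T₂)R = Iα = I(a/R), so T₁ − T₂ = (I/R²)a = (1/2)M_p a = 5.200·a.
Adding the three: (m₁ − m₂)g = (m₁ + m₂ + 5.200)a, so a = (3.89 − 1.08)(9.81)/(3.89 + 1.08 + 5.200) = 2.711 m/s².
α = a/R = 2.711/0.256 = 10.59 rad/s².

α ≈ 10.6 rad/s²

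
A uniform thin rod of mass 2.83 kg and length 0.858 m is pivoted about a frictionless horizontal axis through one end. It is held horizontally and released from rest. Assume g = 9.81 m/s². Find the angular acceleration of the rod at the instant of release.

About the pivot, I = (1/3)ML² = (1/3)(2.83)(0.858)² = 0.6944 kg·m².
The weight acts at the center, a distance L/2 = 0.4290 m from the pivot; τ = Mg(L/2) = 11.91 N·m.
α = τ/I = 11.91/0.6944 = 17.15 rad/s².
(Equivalently α = (3g/(2L)) = 17.15 rad/s².)

α ≈ 17.2 rad/s²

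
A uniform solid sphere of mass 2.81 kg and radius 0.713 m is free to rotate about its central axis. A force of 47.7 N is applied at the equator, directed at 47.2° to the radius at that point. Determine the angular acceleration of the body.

I = (2/5)MR² = (2/5)(2.81)(0.713)² = 0.5714 kg·m².
Only the tangential component produces torque: τ = F R sinθ = (47.7)(0.713) sin 47.2° = 24.95 N·m.
From τ = Iα: α = 24.95/0.5714 = 43.67 rad/s².

α ≈ 43.7 rad/s²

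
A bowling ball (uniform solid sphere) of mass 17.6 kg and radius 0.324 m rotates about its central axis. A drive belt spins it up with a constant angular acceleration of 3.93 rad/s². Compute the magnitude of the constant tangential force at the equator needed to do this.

F ≈ 8.96 N

I = (2/5)MR² = (2/5)(17.6)(0.324)² = 0.7390 kg·m².
The required torque is τ = Iα = (0.7390)(3.930) = 2.904 N·m.
A tangential force at the equator gives τ = FR, so F = τ/R = 2.904/0.324 = 8.964 N.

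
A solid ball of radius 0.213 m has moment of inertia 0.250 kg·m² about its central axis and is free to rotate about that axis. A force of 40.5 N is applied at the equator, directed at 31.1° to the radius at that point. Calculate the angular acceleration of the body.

Only the tangential component produces torque: τ = F R sinθ = (40.5)(0.213) sin 31.1° = 4.456 N·m.
Newton's second law for rotation, τ = Iα, gives α = τ/I = 4.456/0.2500 = 17.82 rad/s².

α ≈ 17.8 rad/s²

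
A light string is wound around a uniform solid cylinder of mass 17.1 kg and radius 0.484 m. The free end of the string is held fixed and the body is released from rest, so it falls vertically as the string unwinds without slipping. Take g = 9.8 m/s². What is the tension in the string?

Translation: Mg − T = Ma. Rotation about the center: TR = Iα with I = ½MR².
With a = αR: T = (I/R²)a = (1/2)M a, so Mg = (1 + 0.5000)Ma.
a = g/(1 + 0.5000) = 9.8/1.500 = 6.533 m/s².
T = 0.5000·M·a = (0.5000)(17.1)(6.533) = 55.86 N.

T ≈ 55.9 N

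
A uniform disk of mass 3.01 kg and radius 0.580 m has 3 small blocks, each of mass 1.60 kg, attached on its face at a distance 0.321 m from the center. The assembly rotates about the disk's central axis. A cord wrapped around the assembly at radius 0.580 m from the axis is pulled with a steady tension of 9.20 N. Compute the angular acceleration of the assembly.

α ≈ 5.33 rad/s²

I_disk = ½MR² = ½(3.01)(0.580)² = 0.5063 kg·m².
I_blocks = 3·m·r² = 3(1.60)(0.321)² = 0.4946 kg·m².
Total I = 1.001 kg·m².
τ = F r = (9.20)(0.580) = 5.336 N·m.
α = τ/I = 5.336/1.001 = 5.331 rad/s².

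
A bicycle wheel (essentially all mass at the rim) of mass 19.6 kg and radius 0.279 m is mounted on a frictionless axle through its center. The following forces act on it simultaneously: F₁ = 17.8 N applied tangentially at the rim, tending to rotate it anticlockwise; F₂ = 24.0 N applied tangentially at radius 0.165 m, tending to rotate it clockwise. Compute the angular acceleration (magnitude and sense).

I = MR² = (19.6)(0.279)² = 1.526 kg·m².
Taking anticlockwise as positive: τ₁ = +(17.8)(0.279) = +4.966 N·m; τ₂ = −(24.0)(0.165) = −3.960 N·m.
Net torque τ = 1.006 N·m.
α = τ/I = 1.006/1.526 = 0.6595 rad/s².

α ≈ 0.660 rad/s², anticlockwise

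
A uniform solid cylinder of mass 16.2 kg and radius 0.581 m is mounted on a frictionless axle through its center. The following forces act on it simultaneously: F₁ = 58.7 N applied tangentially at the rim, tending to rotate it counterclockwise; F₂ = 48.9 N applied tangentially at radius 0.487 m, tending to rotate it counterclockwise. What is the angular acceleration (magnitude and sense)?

α ≈ 21.2 rad/s², counterclockwise

I = ½MR² = (1/2)(16.2)(0.581)² = 2.734 kg·m².
Taking counterclockwise as positive: τ₁ = +(58.7)(0.581) = +34.10 N·m; τ₂ = +(48.9)(0.487) = +23.81 N·m.
Net torque τ = 57.92 N·m.
α = τ/I = 57.92/2.734 = 21.18 rad/s².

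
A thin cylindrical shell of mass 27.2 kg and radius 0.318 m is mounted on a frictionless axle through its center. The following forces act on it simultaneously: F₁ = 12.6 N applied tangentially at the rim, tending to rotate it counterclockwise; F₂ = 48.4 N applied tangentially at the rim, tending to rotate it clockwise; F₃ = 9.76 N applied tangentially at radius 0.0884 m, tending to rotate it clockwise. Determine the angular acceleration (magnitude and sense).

α ≈ 4.45 rad/s², clockwise

I = MR² = (27.2)(0.318)² = 2.751 kg·m².
Taking counterclockwise as positive: τ₁ = +(12.6)(0.318) = +4.007 N·m; τ₂ = −(48.4)(0.318) = −15.39 N·m; τ₃ = −(9.76)(0.0884) = −0.8628 N·m.
Net torque τ = -12.25 N·m.
α = τ/I = -12.25/2.751 = -4.453 rad/s².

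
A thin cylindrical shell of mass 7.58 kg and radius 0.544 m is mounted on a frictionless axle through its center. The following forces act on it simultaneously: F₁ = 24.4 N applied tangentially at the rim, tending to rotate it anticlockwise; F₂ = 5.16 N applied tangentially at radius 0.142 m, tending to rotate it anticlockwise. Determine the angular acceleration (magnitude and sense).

α ≈ 6.24 rad/s², anticlockwise

I = MR² = (7.58)(0.544)² = 2.243 kg·m².
Taking anticlockwise as positive: τ₁ = +(24.4)(0.544) = +13.27 N·m; τ₂ = +(5.16)(0.142) = +0.7327 N·m.
Net torque τ = 14.01 N·m.
α = τ/I = 14.01/2.243 = 6.244 rad/s².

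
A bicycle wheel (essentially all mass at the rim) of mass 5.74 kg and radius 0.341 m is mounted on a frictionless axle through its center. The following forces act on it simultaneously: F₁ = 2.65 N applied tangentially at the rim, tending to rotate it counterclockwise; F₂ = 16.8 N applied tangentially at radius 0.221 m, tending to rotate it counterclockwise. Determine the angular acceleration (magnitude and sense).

I = MR² = (5.74)(0.341)² = 0.6675 kg·m².
Taking counterclockwise as positive: τ₁ = +(2.65)(0.341) = +0.9037 N·m; τ₂ = +(16.8)(0.221) = +3.713 N·m.
Net torque τ = 4.616 N·m.
α = τ/I = 4.616/0.6675 = 6.917 rad/s².

α ≈ 6.92 rad/s², counterclockwise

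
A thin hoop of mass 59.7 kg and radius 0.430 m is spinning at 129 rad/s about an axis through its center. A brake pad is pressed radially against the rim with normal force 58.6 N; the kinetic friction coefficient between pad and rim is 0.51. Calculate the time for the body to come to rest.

I = MR² = (59.7)(0.430)² = 11.04 kg·m².
Friction force f = μN = (0.51)(58.6) = 29.89 N at the rim; torque magnitude τ = fR = 12.85 N·m, opposing ω.
|α| = τ/I = 12.85/11.04 = 1.164 rad/s² (deceleration).
0 = ω₀ − |α|t ⇒ t = ω₀/|α| = 129/1.164 = 110.8 s.

t ≈ 111 s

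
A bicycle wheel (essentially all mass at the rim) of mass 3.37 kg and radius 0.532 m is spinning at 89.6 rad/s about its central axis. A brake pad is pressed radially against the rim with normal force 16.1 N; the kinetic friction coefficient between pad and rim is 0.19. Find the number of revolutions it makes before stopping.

I = MR² = (3.37)(0.532)² = 0.9538 kg·m².
Friction force f = μN = (0.19)(16.1) = 3.059 N at the rim; torque magnitude τ = fR = 1.627 N·m, opposing ω.
|α| = τ/I = 1.627/0.9538 = 1.706 rad/s² (deceleration).
ω² = ω₀² − 2|α|θ with ω = 0 ⇒ θ = ω₀²/(2|α|) = 2353 rad = 374.4 rev.

≈ 374 revolutions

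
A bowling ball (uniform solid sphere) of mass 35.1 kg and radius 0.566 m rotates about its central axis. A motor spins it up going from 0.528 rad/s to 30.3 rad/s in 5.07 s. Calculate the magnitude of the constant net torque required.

I = (2/5)MR² = (2/5)(35.1)(0.566)² = 4.498 kg·m².
α = Δω/Δt = (30.3 − 0.528)/5.07 = 5.872 rad/s².
τ = Iα = (4.498)(5.872) = 26.41 N·m.

τ ≈ 26.4 N·m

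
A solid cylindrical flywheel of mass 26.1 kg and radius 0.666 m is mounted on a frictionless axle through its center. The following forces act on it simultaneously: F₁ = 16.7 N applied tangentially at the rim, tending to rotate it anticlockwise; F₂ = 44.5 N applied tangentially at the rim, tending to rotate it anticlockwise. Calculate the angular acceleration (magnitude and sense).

α ≈ 7.04 rad/s², anticlockwise

I = ½MR² = (1/2)(26.1)(0.666)² = 5.788 kg·m².
Taking anticlockwise as positive: τ₁ = +(16.7)(0.666) = +11.12 N·m; τ₂ = +(44.5)(0.666) = +29.64 N·m.
Net torque τ = 40.76 N·m.
α = τ/I = 40.76/5.788 = 7.042 rad/s².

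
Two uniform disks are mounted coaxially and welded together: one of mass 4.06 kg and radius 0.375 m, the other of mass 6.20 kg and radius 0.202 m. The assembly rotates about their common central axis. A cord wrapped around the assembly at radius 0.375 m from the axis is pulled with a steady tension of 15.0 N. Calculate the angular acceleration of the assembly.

α ≈ 13.7 rad/s²

I = ½M₁R₁² + ½M₂R₂² = ½(4.06)(0.375)² + ½(6.20)(0.202)² = 0.4120 kg·m².
τ = F r = (15.0)(0.375) = 5.625 N·m.
α = τ/I = 5.625/0.4120 = 13.65 rad/s².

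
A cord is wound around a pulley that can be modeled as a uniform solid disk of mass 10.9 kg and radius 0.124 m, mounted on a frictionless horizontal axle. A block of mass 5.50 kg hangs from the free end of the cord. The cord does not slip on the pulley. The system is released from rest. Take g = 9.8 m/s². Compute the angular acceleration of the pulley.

I = ½MR² = (1/2)(10.9)(0.124)² = 0.08380 kg·m².
Block: mg − T = ma. Pulley: TR = Iα. No-slip: a = αR, so T = (I/R²)a = 5.450·a.
Then mg = (m + 5.450)a, so a = (5.50)(9.8)/(5.50 + 5.450) = 4.922 m/s².
α = a/R = 4.922/0.124 = 39.70 rad/s².

α ≈ 39.7 rad/s²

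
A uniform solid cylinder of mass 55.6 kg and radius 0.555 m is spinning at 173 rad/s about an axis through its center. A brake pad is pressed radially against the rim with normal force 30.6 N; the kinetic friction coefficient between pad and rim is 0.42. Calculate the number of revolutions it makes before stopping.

I = ½MR² = (1/2)(55.6)(0.555)² = 8.563 kg·m².
Friction force f = μN = (0.42)(30.6) = 12.85 N at the rim; torque magnitude τ = fR = 7.133 N·m, opposing ω.
|α| = τ/I = 7.133/8.563 = 0.8330 rad/s² (deceleration).
ω² = ω₀² − 2|α|θ with ω = 0 ⇒ θ = ω₀²/(2|α|) = 17970 rad = 2859 rev.

≈ 2860 revolutions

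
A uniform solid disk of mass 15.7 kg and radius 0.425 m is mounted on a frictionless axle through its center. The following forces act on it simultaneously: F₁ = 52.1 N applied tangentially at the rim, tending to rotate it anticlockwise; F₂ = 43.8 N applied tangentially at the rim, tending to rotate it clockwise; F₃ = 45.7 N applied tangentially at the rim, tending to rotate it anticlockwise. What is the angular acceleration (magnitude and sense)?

α ≈ 16.2 rad/s², anticlockwise

I = ½MR² = (1/2)(15.7)(0.425)² = 1.418 kg·m².
Taking anticlockwise as positive: τ₁ = +(52.1)(0.425) = +22.14 N·m; τ₂ = −(43.8)(0.425) = −18.61 N·m; τ₃ = +(45.7)(0.425) = +19.42 N·m.
Net torque τ = 22.95 N·m.
α = τ/I = 22.95/1.418 = 16.19 rad/s².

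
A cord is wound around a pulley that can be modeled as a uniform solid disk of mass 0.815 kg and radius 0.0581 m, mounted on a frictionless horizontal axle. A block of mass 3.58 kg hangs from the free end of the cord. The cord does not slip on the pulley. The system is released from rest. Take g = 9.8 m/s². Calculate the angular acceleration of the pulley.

I = ½MR² = (1/2)(0.815)(0.0581)² = 0.001376 kg·m².
Block: mg − T = ma. Pulley: TR = Iα. No-slip: a = αR, so T = (I/R²)a = 0.4075·a.
Then mg = (m + 0.4075)a, so a = (3.58)(9.8)/(3.58 + 0.4075) = 8.798 m/s².
α = a/R = 8.798/0.0581 = 151.4 rad/s².

α ≈ 151 rad/s²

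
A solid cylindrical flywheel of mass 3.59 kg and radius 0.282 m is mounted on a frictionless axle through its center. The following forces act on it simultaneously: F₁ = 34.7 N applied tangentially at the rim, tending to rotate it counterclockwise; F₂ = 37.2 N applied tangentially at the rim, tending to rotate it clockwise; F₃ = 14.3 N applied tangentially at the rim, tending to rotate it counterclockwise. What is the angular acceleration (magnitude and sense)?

α ≈ 23.3 rad/s², counterclockwise

I = ½MR² = (1/2)(3.59)(0.282)² = 0.1427 kg·m².
Taking counterclockwise as positive: τ₁ = +(34.7)(0.282) = +9.785 N·m; τ₂ = −(37.2)(0.282) = −10.49 N·m; τ₃ = +(14.3)(0.282) = +4.033 N·m.
Net torque τ = 3.328 N·m.
α = τ/I = 3.328/0.1427 = 23.31 rad/s².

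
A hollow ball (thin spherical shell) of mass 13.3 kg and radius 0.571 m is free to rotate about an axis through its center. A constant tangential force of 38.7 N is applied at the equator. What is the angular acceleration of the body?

I = (2/3)MR² = (2/3)(13.3)(0.571)² = 2.891 kg·m².
τ = F R = (38.7)(0.571) = 22.10 N·m.
From τ = Iα: α = 22.10/2.891 = 7.644 rad/s².

α ≈ 7.64 rad/s²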